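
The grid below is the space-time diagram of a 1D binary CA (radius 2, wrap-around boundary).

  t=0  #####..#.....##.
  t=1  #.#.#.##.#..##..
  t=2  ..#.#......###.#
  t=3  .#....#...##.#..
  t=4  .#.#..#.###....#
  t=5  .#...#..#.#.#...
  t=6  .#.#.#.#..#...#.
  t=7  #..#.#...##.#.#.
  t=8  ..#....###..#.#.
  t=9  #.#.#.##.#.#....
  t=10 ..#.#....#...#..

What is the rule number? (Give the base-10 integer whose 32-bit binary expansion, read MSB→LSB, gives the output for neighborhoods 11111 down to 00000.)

  nb #####: next=#  (t=0,i=2, bit31=1)
  nb ####.: next=.  (t=0,i=3, bit30=0)
  nb ###.#: next=#  (t=2,i=13, bit29=1)
  nb ###..: next=#  (t=0,i=4, bit28=1)
  nb ##.##: next=.  (t=0,i=15, bit27=0)
  nb ##.#.: next=.  (t=1,i=8, bit26=0)
  nb ##..#: next=.  (t=0,i=5, bit25=0)
  nb ##...: next=.  (t=4,i=11, bit24=0)
  nb #.###: next=#  (t=0,i=0, bit23=1)
  nb #.##.: next=.  (t=1,i=6, bit22=0)
  nb #.#.#: next=#  (t=1,i=2, bit21=1)
  nb #.#..: next=.  (t=1,i=9, bit20=0)
  nb #..##: next=#  (t=1,i=11, bit19=1)
  nb #..#.: next=#  (t=0,i=6, bit18=1)
  nb #...#: next=#  (t=3,i=8, bit17=1)
  nb #....: next=#  (t=0,i=9, bit16=1)
  nb .####: next=.  (t=0,i=1, bit15=0)
  nb .###.: next=.  (t=2,i=12, bit14=0)
  nb .##.#: next=.  (t=0,i=14, bit13=0)
  nb .##..: next=#  (t=1,i=13, bit12=1)
  nb .#.##: next=.  (t=1,i=5, bit11=0)
  nb .#.#.: next=.  (t=1,i=1, bit10=0)
  nb .#..#: next=.  (t=1,i=10, bit9=0)
  nb .#...: next=.  (t=0,i=8, bit8=0)
  nb ..###: next=#  (t=2,i=11, bit7=1)
  nb ..##.: next=#  (t=0,i=13, bit6=1)
  nb ..#.#: next=.  (t=1,i=0, bit5=0)
  nb ..#..: next=#  (t=0,i=7, bit4=1)
  nb ...##: next=#  (t=0,i=12, bit3=1)
  nb ...#.: next=.  (t=3,i=0, bit2=0)
  nb ....#: next=.  (t=0,i=11, bit1=0)
  nb .....: next=.  (t=0,i=10, bit0=0)
  bits 10110000101011110001000011011000 = 2964263128

2964263128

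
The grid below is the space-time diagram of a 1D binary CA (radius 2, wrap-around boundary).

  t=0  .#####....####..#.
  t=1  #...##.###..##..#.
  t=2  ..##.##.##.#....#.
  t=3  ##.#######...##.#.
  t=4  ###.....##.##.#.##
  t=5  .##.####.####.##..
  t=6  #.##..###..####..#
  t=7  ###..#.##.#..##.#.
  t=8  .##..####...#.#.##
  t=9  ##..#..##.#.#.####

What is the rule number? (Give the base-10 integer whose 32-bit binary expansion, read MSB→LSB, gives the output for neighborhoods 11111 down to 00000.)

2020304955

  [31] ##### => .  t=0,i=3
  [30] ####. => #  t=0,i=4
  [29] ###.# => #  t=5,i=7
  [28] ###.. => #  t=0,i=5
  [27] ##.## => #  t=1,i=6
  [26] ##.#. => .  t=2,i=10
  [25] ##..# => .  t=0,i=14
  [24] ##... => .  t=0,i=6
  [23] #.### => .  t=1,i=7
  [22] #.##. => #  t=2,i=5
  [21] #.#.# => #  t=3,i=16
  [20] #.#.. => .  t=1,i=0
  [19] #..## => #  t=0,i=0
  [18] #..#. => .  t=0,i=15
  [17] #...# => #  t=1,i=2
  [16] #.... => #  t=0,i=7
  [15] .#### => .  t=0,i=2
  [14] .###. => #  t=1,i=8
  [13] .##.# => #  t=1,i=5
  [12] .##.. => .  t=1,i=13
  [11] .#.## => #  t=3,i=17
  [10] .#.#. => .  t=1,i=17
  [9] .#..# => .  t=0,i=17
  [8] .#... => .  t=1,i=1
  [7] ..### => .  t=0,i=1
  [6] ..##. => .  t=1,i=4
  [5] ..#.# => #  t=1,i=16
  [4] ..#.. => #  t=0,i=16
  [3] ...## => #  t=0,i=9
  [2] ...#. => .  t=2,i=15
  [1] ....# => #  t=0,i=8
  [0] ..... => #  t=4,i=5
  bits 01111000011010110110100000111011 = 2020304955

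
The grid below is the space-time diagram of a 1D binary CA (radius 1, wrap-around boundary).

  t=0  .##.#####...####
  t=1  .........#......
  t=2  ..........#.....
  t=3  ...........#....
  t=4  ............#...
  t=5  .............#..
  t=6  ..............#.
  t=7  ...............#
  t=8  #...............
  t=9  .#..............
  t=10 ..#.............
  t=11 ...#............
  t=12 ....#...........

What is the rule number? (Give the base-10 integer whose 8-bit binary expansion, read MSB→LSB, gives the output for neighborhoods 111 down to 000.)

  nb ###: next=.  (t=0,i=5, bit7=0)
  nb ##.: next=.  (t=0,i=2, bit6=0)
  nb #.#: next=.  (t=0,i=0, bit5=0)
  nb #..: next=#  (t=0,i=9, bit4=1)
  nb .##: next=.  (t=0,i=1, bit3=0)
  nb .#.: next=.  (t=1,i=9, bit2=0)
  nb ..#: next=.  (t=0,i=11, bit1=0)
  nb ...: next=.  (t=0,i=10, bit0=0)
  bits 00010000 = 16

16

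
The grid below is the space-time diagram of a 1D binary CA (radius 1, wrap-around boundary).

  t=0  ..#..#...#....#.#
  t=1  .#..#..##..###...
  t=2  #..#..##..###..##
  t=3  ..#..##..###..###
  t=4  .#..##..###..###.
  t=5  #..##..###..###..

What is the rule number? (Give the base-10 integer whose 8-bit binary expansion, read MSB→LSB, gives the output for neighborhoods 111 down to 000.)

139

  nb ###: next=#  (t=1,i=12, bit7=1)
  nb ##.: next=.  (t=1,i=8, bit6=0)
  nb #.#: next=.  (t=0,i=15, bit5=0)
  nb #..: next=.  (t=0,i=0, bit4=0)
  nb .##: next=#  (t=1,i=7, bit3=1)
  nb .#.: next=.  (t=0,i=2, bit2=0)
  nb ..#: next=#  (t=0,i=1, bit1=1)
  nb ...: next=#  (t=0,i=7, bit0=1)
  bits 10001011 = 139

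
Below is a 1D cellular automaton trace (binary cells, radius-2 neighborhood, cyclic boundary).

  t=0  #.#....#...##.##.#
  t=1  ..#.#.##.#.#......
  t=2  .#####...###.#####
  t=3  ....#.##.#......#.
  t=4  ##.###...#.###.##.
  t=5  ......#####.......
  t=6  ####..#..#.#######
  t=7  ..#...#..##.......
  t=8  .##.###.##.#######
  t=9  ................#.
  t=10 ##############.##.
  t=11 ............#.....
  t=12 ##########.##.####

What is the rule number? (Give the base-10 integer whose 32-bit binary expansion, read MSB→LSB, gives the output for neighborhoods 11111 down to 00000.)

1094388981

  [31] ##### => .  t=2,i=3
  [30] ####. => #  t=2,i=4
  [29] ###.# => .  t=2,i=11
  [28] ###.. => .  t=2,i=5
  [27] ##.## => .  t=0,i=13
  [26] ##.#. => .  t=0,i=1
  [25] ##..# => .  t=6,i=4
  [24] ##... => #  t=2,i=6
  [23] #.### => .  t=2,i=1
  [22] #.##. => .  t=0,i=14
  [21] #.#.# => #  t=1,i=4
  [20] #.#.. => #  t=0,i=2
  [19] #..## => #  t=7,i=8
  [18] #..#. => .  t=6,i=5
  [17] #...# => #  t=0,i=9
  [16] #.... => #  t=0,i=4
  [15] .#### => .  t=2,i=2
  [14] .###. => .  t=2,i=10
  [13] .##.# => .  t=0,i=0
  [12] .##.. => .  t=7,i=10
  [11] .#.## => #  t=1,i=5
  [10] .#.#. => #  t=1,i=3
  [9] .#..# => .  t=6,i=7
  [8] .#... => .  t=0,i=3
  [7] ..### => #  t=2,i=9
  [6] ..##. => #  t=0,i=11
  [5] ..#.# => #  t=1,i=2
  [4] ..#.. => #  t=0,i=7
  [3] ...## => .  t=0,i=10
  [2] ...#. => #  t=0,i=6
  [1] ....# => .  t=0,i=5
  [0] ..... => #  t=1,i=14
  bits 01000001001110110000110011110101 = 1094388981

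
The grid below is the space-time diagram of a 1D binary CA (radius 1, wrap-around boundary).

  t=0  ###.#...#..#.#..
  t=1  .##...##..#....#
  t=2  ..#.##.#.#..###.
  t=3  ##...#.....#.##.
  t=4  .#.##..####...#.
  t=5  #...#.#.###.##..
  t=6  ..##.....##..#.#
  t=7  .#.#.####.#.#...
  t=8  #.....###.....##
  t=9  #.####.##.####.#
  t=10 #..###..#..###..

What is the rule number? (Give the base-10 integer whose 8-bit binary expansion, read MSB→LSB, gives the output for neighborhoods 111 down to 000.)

  [7] ### => #  t=0,i=1
  [6] ##. => #  t=0,i=2
  [5] #.# => .  t=0,i=3
  [4] #.. => .  t=0,i=5
  [3] .## => .  t=0,i=0
  [2] .#. => .  t=0,i=4
  [1] ..# => #  t=0,i=7
  [0] ... => #  t=0,i=6
  bits 11000011 = 195

195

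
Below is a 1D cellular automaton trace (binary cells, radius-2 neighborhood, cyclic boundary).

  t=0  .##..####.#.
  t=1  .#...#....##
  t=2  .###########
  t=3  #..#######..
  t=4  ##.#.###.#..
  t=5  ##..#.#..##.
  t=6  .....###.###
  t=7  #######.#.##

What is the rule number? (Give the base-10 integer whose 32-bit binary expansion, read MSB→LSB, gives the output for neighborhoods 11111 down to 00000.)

  #####|#  b31=1 t=2,i=3
  ####.|.  b30=0 t=0,i=7
  ###.#|.  b29=0 t=0,i=8
  ###..|#  b28=1 t=3,i=9
  ##.##|#  b27=1 t=2,i=0
  ##.#.|.  b26=0 t=0,i=9
  ##..#|.  b25=0 t=0,i=3
  ##...|#  b24=1 t=6,i=0
  #.###|.  b23=0 t=2,i=1
  #.##.|.  b22=0 t=5,i=0
  #.#.#|.  b21=0 t=4,i=3
  #.#..|#  b20=1 t=0,i=10
  #..##|.  b19=0 t=0,i=0
  #..#.|.  b18=0 t=3,i=11
  #...#|#  b17=1 t=1,i=3
  #....|#  b16=1 t=1,i=7
  .####|.  b15=0 t=0,i=6
  .###.|#  b14=1 t=4,i=6
  .##.#|#  b13=1 t=1,i=11
  .##..|.  b12=0 t=0,i=2
  .#.##|#  b11=1 t=4,i=4
  .#.#.|#  b10=1 t=5,i=5
  .#..#|#  b9=1 t=0,i=11
  .#...|#  b8=1 t=1,i=2
  ..###|#  b7=1 t=0,i=5
  ..##.|#  b6=1 t=0,i=1
  ..#.#|.  b5=0 t=5,i=4
  ..#..|#  b4=1 t=1,i=5
  ...##|#  b3=1 t=1,i=9
  ...#.|#  b2=1 t=1,i=4
  ....#|#  b1=1 t=1,i=8
  .....|#  b0=1 t=6,i=2
  bits 10011001000100110110111111011111 = 2568187871

2568187871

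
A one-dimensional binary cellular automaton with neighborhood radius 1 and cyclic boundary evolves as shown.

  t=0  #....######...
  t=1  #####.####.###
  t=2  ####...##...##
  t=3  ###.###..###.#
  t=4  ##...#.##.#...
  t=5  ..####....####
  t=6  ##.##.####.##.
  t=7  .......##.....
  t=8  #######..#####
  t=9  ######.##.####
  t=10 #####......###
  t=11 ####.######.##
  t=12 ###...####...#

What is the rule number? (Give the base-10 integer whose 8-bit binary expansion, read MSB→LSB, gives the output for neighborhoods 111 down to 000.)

151

  [7] ### => #  t=0,i=6
  [6] ##. => .  t=0,i=10
  [5] #.# => .  t=1,i=5
  [4] #.. => #  t=0,i=1
  [3] .## => .  t=0,i=5
  [2] .#. => #  t=0,i=0
  [1] ..# => #  t=0,i=4
  [0] ... => #  t=0,i=2
  bits 10010111 = 151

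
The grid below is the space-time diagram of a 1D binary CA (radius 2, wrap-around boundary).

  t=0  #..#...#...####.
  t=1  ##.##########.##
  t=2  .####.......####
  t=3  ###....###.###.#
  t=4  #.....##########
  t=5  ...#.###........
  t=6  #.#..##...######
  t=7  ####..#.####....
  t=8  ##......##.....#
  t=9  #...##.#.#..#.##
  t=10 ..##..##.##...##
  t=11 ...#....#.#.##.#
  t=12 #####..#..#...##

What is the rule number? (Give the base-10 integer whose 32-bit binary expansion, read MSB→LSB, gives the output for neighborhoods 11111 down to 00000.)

749917085

  #####|.  b31=0 t=1,i=5
  ####.|.  b30=0 t=0,i=13
  ###.#|#  b29=1 t=0,i=14
  ###..|.  b28=0 t=2,i=4
  ##.##|#  b27=1 t=1,i=2
  ##.#.|#  b26=1 t=0,i=15
  ##..#|.  b25=0 t=7,i=4
  ##...|.  b24=0 t=2,i=5
  #.###|#  b23=1 t=1,i=3
  #.##.|.  b22=0 t=10,i=9
  #.#.#|#  b21=1 t=9,i=7
  #.#..|#  b20=1 t=0,i=0
  #..##|.  b19=0 t=6,i=4
  #..#.|.  b18=0 t=0,i=2
  #...#|#  b17=1 t=0,i=5
  #....|.  b16=0 t=2,i=6
  .####|#  b15=1 t=0,i=12
  .###.|#  b14=1 t=3,i=8
  .##.#|.  b13=0 t=9,i=5
  .##..|#  b12=1 t=6,i=6
  .#.##|.  b11=0 t=5,i=4
  .#.#.|.  b10=0 t=9,i=8
  .#..#|#  b9=1 t=0,i=1
  .#...|#  b8=1 t=0,i=4
  ..###|#  b7=1 t=0,i=11
  ..##.|.  b6=0 t=6,i=5
  ..#.#|.  b5=0 t=5,i=3
  ..#..|#  b4=1 t=0,i=3
  ...##|#  b3=1 t=0,i=10
  ...#.|#  b2=1 t=0,i=6
  ....#|.  b1=0 t=2,i=10
  .....|#  b0=1 t=2,i=7
  bits 00101100101100101101001110011101 = 749917085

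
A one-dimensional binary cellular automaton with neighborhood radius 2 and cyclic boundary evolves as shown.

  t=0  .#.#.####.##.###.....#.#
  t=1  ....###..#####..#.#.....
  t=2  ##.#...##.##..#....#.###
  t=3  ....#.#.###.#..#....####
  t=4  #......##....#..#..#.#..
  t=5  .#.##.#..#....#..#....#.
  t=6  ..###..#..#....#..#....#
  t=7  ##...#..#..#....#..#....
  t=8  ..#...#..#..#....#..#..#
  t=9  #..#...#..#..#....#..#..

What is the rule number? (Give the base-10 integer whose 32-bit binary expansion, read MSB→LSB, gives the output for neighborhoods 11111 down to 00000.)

  [31] ##### => #  t=1,i=11
  [30] ####. => .  t=0,i=7
  [29] ###.# => .  t=0,i=8
  [28] ###.. => .  t=0,i=15
  [27] ##.## => #  t=0,i=9
  [26] ##.#. => .  t=2,i=2
  [25] ##..# => #  t=1,i=7
  [24] ##... => #  t=0,i=16
  [23] #.### => #  t=0,i=5
  [22] #.##. => #  t=0,i=10
  [21] #.#.# => .  t=0,i=1
  [20] #.#.. => .  t=1,i=18
  [19] #..## => #  t=1,i=8
  [18] #..#. => .  t=1,i=15
  [17] #...# => .  t=2,i=5
  [16] #.... => .  t=0,i=17
  [15] .#### => #  t=0,i=6
  [14] .###. => .  t=0,i=14
  [13] .##.# => #  t=0,i=11
  [12] .##.. => .  t=2,i=11
  [11] .#.## => #  t=0,i=4
  [10] .#.#. => .  t=0,i=0
  [9] .#..# => #  t=3,i=13
  [8] .#... => #  t=1,i=19
  [7] ..### => .  t=1,i=4
  [6] ..##. => .  t=2,i=7
  [5] ..#.# => .  t=0,i=21
  [4] ..#.. => .  t=2,i=14
  [3] ...## => #  t=1,i=3
  [2] ...#. => .  t=0,i=20
  [1] ....# => .  t=0,i=19
  [0] ..... => #  t=0,i=18
  bits 10001011110010001010101100001001 = 2345184009

2345184009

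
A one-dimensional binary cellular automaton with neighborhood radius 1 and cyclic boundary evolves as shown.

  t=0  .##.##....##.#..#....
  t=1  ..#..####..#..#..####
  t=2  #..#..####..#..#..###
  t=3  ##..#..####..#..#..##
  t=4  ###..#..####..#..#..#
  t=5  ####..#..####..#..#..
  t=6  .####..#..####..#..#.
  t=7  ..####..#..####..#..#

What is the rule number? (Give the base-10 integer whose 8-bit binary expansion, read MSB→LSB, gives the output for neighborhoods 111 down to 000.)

209

  nb ###: next=#  (t=1,i=6, bit7=1)
  nb ##.: next=#  (t=0,i=2, bit6=1)
  nb #.#: next=.  (t=0,i=3, bit5=0)
  nb #..: next=#  (t=0,i=6, bit4=1)
  nb .##: next=.  (t=0,i=1, bit3=0)
  nb .#.: next=.  (t=0,i=13, bit2=0)
  nb ..#: next=.  (t=0,i=0, bit1=0)
  nb ...: next=#  (t=0,i=7, bit0=1)
  bits 11010001 = 209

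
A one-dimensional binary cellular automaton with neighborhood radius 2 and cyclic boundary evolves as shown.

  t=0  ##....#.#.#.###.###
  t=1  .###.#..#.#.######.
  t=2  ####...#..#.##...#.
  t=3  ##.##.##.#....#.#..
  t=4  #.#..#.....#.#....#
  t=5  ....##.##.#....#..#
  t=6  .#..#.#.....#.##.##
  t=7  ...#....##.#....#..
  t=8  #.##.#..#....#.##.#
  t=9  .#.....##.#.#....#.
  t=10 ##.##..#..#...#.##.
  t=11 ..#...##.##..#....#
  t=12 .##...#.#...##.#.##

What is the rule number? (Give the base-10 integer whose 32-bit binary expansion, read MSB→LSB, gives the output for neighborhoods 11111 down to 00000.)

  nb #####: next=.  (t=0,i=18, bit31=0)
  nb ####.: next=.  (t=0,i=0, bit30=0)
  nb ###.#: next=#  (t=0,i=14, bit29=1)
  nb ###..: next=#  (t=0,i=1, bit28=1)
  nb ##.##: next=#  (t=0,i=15, bit27=1)
  nb ##.#.: next=.  (t=1,i=4, bit26=0)
  nb ##..#: next=.  (t=1,i=18, bit25=0)
  nb ##...: next=#  (t=0,i=2, bit24=1)
  nb #.###: next=#  (t=0,i=12, bit23=1)
  nb #.##.: next=.  (t=2,i=12, bit22=0)
  nb #.#.#: next=#  (t=0,i=8, bit21=1)
  nb #.#..: next=.  (t=1,i=5, bit20=0)
  nb #..##: next=#  (t=1,i=0, bit19=1)
  nb #..#.: next=#  (t=1,i=7, bit18=1)
  nb #...#: next=.  (t=2,i=5, bit17=0)
  nb #....: next=#  (t=0,i=3, bit16=1)
  nb .####: next=#  (t=0,i=17, bit15=1)
  nb .###.: next=#  (t=0,i=13, bit14=1)
  nb .##.#: next=.  (t=3,i=1, bit13=0)
  nb .##..: next=.  (t=2,i=13, bit12=0)
  nb .#.##: next=.  (t=0,i=11, bit11=0)
  nb .#.#.: next=.  (t=0,i=7, bit10=0)
  nb .#..#: next=.  (t=1,i=6, bit9=0)
  nb .#...: next=.  (t=3,i=10, bit8=0)
  nb ..###: next=#  (t=1,i=1, bit7=1)
  nb ..##.: next=#  (t=3,i=0, bit6=1)
  nb ..#.#: next=.  (t=0,i=6, bit5=0)
  nb ..#..: next=#  (t=2,i=7, bit4=1)
  nb ...##: next=.  (t=4,i=17, bit3=0)
  nb ...#.: next=#  (t=0,i=5, bit2=1)
  nb ....#: next=.  (t=0,i=4, bit1=0)
  nb .....: next=#  (t=4,i=8, bit0=1)
  bits 00111001101011011100000011010101 = 967688405

967688405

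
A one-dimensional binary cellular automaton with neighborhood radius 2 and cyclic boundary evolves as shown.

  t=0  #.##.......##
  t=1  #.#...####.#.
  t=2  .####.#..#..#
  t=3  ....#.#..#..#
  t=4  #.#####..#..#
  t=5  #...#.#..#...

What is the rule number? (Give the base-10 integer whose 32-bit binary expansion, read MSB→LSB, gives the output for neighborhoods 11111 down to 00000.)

2958173623

  [31] ##### => #  t=4,i=4
  [30] ####. => .  t=1,i=8
  [29] ###.# => #  t=0,i=0
  [28] ###.. => #  t=4,i=6
  [27] ##.## => .  t=0,i=1
  [26] ##.#. => .  t=1,i=10
  [25] ##..# => .  t=4,i=7
  [24] ##... => .  t=0,i=4
  [23] #.### => .  t=2,i=1
  [22] #.##. => #  t=0,i=2
  [21] #.#.# => .  t=1,i=0
  [20] #.#.. => #  t=1,i=2
  [19] #..## => .  t=4,i=11
  [18] #..#. => .  t=2,i=8
  [17] #...# => #  t=1,i=4
  [16] #.... => .  t=0,i=5
  [15] .#### => .  t=1,i=7
  [14] .###. => .  t=0,i=12
  [13] .##.# => #  t=4,i=0
  [12] .##.. => .  t=0,i=3
  [11] .#.## => .  t=2,i=0
  [10] .#.#. => #  t=1,i=1
  [9] .#..# => .  t=2,i=7
  [8] .#... => #  t=1,i=3
  [7] ..### => #  t=0,i=11
  [6] ..##. => .  t=4,i=12
  [5] ..#.# => #  t=2,i=12
  [4] ..#.. => #  t=2,i=9
  [3] ...## => .  t=0,i=10
  [2] ...#. => #  t=3,i=3
  [1] ....# => #  t=0,i=9
  [0] ..... => #  t=0,i=6
  bits 10110000010100100010010110110111 = 2958173623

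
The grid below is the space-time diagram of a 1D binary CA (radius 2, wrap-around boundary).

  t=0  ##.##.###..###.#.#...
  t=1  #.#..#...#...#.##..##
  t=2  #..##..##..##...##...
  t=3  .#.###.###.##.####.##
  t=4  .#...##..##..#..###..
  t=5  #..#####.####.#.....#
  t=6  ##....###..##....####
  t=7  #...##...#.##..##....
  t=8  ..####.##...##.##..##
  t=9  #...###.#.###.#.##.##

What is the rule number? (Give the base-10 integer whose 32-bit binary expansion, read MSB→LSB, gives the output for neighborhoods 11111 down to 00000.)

  [31] ##### => .  t=5,i=5
  [30] ####. => #  t=3,i=16
  [29] ###.# => #  t=0,i=13
  [28] ###.. => .  t=0,i=8
  [27] ##.## => #  t=0,i=2
  [26] ##.#. => .  t=0,i=14
  [25] ##..# => #  t=0,i=9
  [24] ##... => .  t=2,i=13
  [23] #.### => .  t=0,i=6
  [22] #.##. => .  t=0,i=3
  [21] #.#.# => #  t=0,i=15
  [20] #.#.. => .  t=0,i=17
  [19] #..## => .  t=0,i=10
  [18] #..#. => #  t=1,i=4
  [17] #...# => #  t=0,i=19
  [16] #.... => .  t=5,i=16
  [15] .#### => .  t=3,i=15
  [14] .###. => .  t=0,i=7
  [13] .##.# => .  t=0,i=1
  [12] .##.. => #  t=1,i=16
  [11] .#.## => .  t=1,i=14
  [10] .#.#. => #  t=0,i=16
  [9] .#..# => #  t=1,i=3
  [8] .#... => .  t=0,i=18
  [7] ..### => .  t=0,i=11
  [6] ..##. => #  t=0,i=0
  [5] ..#.# => .  t=1,i=13
  [4] ..#.. => .  t=1,i=5
  [3] ...## => #  t=0,i=20
  [2] ...#. => #  t=1,i=8
  [1] ....# => #  t=5,i=18
  [0] ..... => #  t=5,i=17
  bits 01101010001001100001011001001111 = 1780880975

1780880975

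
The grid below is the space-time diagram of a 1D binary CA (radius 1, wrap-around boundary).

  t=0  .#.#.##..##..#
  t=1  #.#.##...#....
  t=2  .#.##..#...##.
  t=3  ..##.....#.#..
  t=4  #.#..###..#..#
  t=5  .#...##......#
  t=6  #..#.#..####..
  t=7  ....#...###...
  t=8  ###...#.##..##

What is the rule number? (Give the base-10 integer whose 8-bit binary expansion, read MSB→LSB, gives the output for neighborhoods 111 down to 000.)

  [7] ### => #  t=4,i=6
  [6] ##. => .  t=0,i=6
  [5] #.# => #  t=0,i=0
  [4] #.. => .  t=0,i=7
  [3] .## => #  t=0,i=5
  [2] .#. => .  t=0,i=1
  [1] ..# => .  t=0,i=8
  [0] ... => #  t=1,i=7
  bits 10101001 = 169

169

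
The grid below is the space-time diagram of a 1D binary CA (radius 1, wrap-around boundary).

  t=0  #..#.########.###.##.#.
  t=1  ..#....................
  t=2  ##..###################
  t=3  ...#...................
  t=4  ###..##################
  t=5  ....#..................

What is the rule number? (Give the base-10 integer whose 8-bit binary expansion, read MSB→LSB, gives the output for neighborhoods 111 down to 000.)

3

  ###|.  b7=0 t=0,i=6
  ##.|.  b6=0 t=0,i=12
  #.#|.  b5=0 t=0,i=4
  #..|.  b4=0 t=0,i=1
  .##|.  b3=0 t=0,i=5
  .#.|.  b2=0 t=0,i=0
  ..#|#  b1=1 t=0,i=2
  ...|#  b0=1 t=1,i=0
  bits 00000011 = 3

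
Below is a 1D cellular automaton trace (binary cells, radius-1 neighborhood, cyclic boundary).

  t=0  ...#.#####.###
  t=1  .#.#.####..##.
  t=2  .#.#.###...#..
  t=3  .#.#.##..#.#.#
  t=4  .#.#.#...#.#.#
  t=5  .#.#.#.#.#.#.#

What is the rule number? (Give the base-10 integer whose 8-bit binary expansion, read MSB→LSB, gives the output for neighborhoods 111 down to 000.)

  nb ###: next=#  (t=0,i=6, bit7=1)
  nb ##.: next=.  (t=0,i=9, bit6=0)
  nb #.#: next=.  (t=0,i=4, bit5=0)
  nb #..: next=.  (t=0,i=0, bit4=0)
  nb .##: next=#  (t=0,i=5, bit3=1)
  nb .#.: next=#  (t=0,i=3, bit2=1)
  nb ..#: next=.  (t=0,i=2, bit1=0)
  nb ...: next=#  (t=0,i=1, bit0=1)
  bits 10001101 = 141

141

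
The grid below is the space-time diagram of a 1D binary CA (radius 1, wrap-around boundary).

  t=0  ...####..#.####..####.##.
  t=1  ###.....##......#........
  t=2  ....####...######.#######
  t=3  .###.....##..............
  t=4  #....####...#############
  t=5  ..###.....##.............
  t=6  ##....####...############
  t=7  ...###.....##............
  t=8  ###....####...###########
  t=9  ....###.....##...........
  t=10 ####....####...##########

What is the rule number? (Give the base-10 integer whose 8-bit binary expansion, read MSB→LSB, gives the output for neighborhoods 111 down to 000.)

7

  [7] ### => .  t=0,i=4
  [6] ##. => .  t=0,i=6
  [5] #.# => .  t=0,i=10
  [4] #.. => .  t=0,i=7
  [3] .## => .  t=0,i=3
  [2] .#. => #  t=0,i=9
  [1] ..# => #  t=0,i=2
  [0] ... => #  t=0,i=0
  bits 00000111 = 7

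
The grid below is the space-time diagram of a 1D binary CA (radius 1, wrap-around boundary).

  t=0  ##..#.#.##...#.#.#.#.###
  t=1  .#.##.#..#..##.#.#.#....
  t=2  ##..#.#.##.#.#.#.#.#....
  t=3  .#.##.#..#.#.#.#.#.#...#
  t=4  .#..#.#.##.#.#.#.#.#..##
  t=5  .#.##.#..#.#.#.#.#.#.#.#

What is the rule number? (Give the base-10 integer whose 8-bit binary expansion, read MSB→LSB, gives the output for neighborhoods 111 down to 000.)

  nb ###: next=.  (t=0,i=0, bit7=0)
  nb ##.: next=#  (t=0,i=1, bit6=1)
  nb #.#: next=.  (t=0,i=5, bit5=0)
  nb #..: next=.  (t=0,i=2, bit4=0)
  nb .##: next=.  (t=0,i=8, bit3=0)
  nb .#.: next=#  (t=0,i=4, bit2=1)
  nb ..#: next=#  (t=0,i=3, bit1=1)
  nb ...: next=.  (t=0,i=11, bit0=0)
  bits 01000110 = 70

70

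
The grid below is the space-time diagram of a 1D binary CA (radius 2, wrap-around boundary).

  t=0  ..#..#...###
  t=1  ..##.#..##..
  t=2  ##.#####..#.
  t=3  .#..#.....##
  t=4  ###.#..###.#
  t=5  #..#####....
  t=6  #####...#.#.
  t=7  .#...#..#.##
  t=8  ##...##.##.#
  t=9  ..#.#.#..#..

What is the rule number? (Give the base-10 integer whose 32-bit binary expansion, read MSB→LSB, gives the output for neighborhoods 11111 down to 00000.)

  #####|.  b31=0 t=2,i=5
  ####.|.  b30=0 t=2,i=6
  ###.#|.  b29=0 t=4,i=2
  ###..|.  b28=0 t=0,i=11
  ##.##|.  b27=0 t=2,i=2
  ##.#.|#  b26=1 t=1,i=4
  ##..#|.  b25=0 t=0,i=0
  ##...|#  b24=1 t=1,i=10
  #.###|.  b23=0 t=2,i=3
  #.##.|.  b22=0 t=2,i=0
  #.#.#|#  b21=1 t=6,i=10
  #.#..|#  b20=1 t=1,i=5
  #..##|#  b19=1 t=1,i=7
  #..#.|.  b18=0 t=0,i=1
  #...#|.  b17=0 t=0,i=7
  #....|.  b16=0 t=1,i=11
  .####|#  b15=1 t=2,i=4
  .###.|.  b14=0 t=0,i=10
  .##.#|#  b13=1 t=1,i=3
  .##..|.  b12=0 t=1,i=9
  .#.##|#  b11=1 t=2,i=11
  .#.#.|.  b10=0 t=6,i=9
  .#..#|#  b9=1 t=0,i=3
  .#...|.  b8=0 t=0,i=6
  ..###|#  b7=1 t=0,i=9
  ..##.|.  b6=0 t=1,i=2
  ..#.#|#  b5=1 t=2,i=10
  ..#..|#  b4=1 t=0,i=2
  ...##|#  b3=1 t=0,i=8
  ...#.|.  b2=0 t=5,i=11
  ....#|#  b1=1 t=1,i=0
  .....|#  b0=1 t=3,i=7
  bits 00000101001110001010101010111011 = 87599803

87599803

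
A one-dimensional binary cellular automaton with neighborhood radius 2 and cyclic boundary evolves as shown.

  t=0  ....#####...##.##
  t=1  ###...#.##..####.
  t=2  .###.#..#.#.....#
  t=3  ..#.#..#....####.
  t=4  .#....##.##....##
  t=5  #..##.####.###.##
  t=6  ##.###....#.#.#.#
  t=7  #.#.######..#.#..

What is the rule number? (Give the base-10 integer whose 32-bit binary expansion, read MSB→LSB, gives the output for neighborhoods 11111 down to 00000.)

  ##### -> #   bit 31 = 1  t=0,i=6
  ####. -> .   bit 30 = 0  t=0,i=7
  ###.# -> .   bit 29 = 0  t=1,i=15
  ###.. -> #   bit 28 = 1  t=0,i=8
  ##.## -> #   bit 27 = 1  t=0,i=14
  ##.#. -> #   bit 26 = 1  t=2,i=4
  ##..# -> #   bit 25 = 1  t=1,i=10
  ##... -> #   bit 24 = 1  t=0,i=0
  #.### -> .   bit 23 = 0  t=1,i=0
  #.##. -> #   bit 22 = 1  t=0,i=15
  #.#.# -> #   bit 21 = 1  t=6,i=12
  #.#.. -> .   bit 20 = 0  t=2,i=5
  #..## -> .   bit 19 = 0  t=1,i=11
  #..#. -> #   bit 18 = 1  t=2,i=7
  #...# -> .   bit 17 = 0  t=0,i=10
  #.... -> #   bit 16 = 1  t=0,i=1
  .#### -> .   bit 15 = 0  t=0,i=5
  .###. -> #   bit 14 = 1  t=1,i=1
  .##.# -> #   bit 13 = 1  t=0,i=13
  .##.. -> .   bit 12 = 0  t=0,i=16
  .#.## -> .   bit 11 = 0  t=1,i=7
  .#.#. -> .   bit 10 = 0  t=2,i=9
  .#..# -> .   bit 9 = 0  t=2,i=6
  .#... -> .   bit 8 = 0  t=2,i=11
  ..### -> .   bit 7 = 0  t=0,i=4
  ..##. -> #   bit 6 = 1  t=0,i=12
  ..#.# -> .   bit 5 = 0  t=1,i=6
  ..#.. -> #   bit 4 = 1  t=3,i=7
  ...## -> .   bit 3 = 0  t=0,i=3
  ...#. -> #   bit 2 = 1  t=1,i=5
  ....# -> #   bit 1 = 1  t=0,i=2
  ..... -> #   bit 0 = 1  t=2,i=13
  bits 10011111011001010110000001010111 = 2674221143

2674221143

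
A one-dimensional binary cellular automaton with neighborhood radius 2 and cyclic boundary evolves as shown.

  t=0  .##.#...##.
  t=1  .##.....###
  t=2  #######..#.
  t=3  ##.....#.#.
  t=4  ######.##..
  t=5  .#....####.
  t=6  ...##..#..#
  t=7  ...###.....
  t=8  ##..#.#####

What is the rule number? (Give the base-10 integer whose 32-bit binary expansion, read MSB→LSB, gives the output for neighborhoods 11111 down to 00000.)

197260387

  [31] ##### => .  t=2,i=2
  [30] ####. => .  t=2,i=5
  [29] ###.# => .  t=1,i=10
  [28] ###.. => .  t=2,i=6
  [27] ##.## => #  t=1,i=0
  [26] ##.#. => .  t=0,i=3
  [25] ##..# => #  t=0,i=10
  [24] ##... => #  t=1,i=3
  [23] #.### => #  t=2,i=0
  [22] #.##. => #  t=1,i=1
  [21] #.#.# => .  t=3,i=9
  [20] #.#.. => .  t=0,i=4
  [19] #..## => .  t=0,i=0
  [18] #..#. => .  t=2,i=8
  [17] #...# => .  t=0,i=6
  [16] #.... => #  t=1,i=4
  [15] .#### => #  t=2,i=1
  [14] .###. => #  t=1,i=9
  [13] .##.# => #  t=0,i=2
  [12] .##.. => #  t=0,i=9
  [11] .#.## => .  t=2,i=10
  [10] .#.#. => #  t=3,i=8
  [9] .#..# => .  t=6,i=8
  [8] .#... => .  t=0,i=5
  [7] ..### => .  t=1,i=8
  [6] ..##. => #  t=0,i=1
  [5] ..#.# => #  t=2,i=9
  [4] ..#.. => .  t=5,i=1
  [3] ...## => .  t=0,i=7
  [2] ...#. => .  t=3,i=6
  [1] ....# => #  t=1,i=6
  [0] ..... => #  t=1,i=5
  bits 00001011110000011111010001100011 = 197260387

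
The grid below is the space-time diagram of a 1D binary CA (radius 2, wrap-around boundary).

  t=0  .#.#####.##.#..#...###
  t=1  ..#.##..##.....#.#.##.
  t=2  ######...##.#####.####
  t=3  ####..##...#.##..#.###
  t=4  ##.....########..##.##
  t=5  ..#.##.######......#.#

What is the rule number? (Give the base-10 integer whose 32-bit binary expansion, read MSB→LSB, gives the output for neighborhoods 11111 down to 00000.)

2302860471

  ##### -> #   bit 31 = 1  t=0,i=5
  ####. -> .   bit 30 = 0  t=0,i=6
  ###.# -> .   bit 29 = 0  t=0,i=7
  ###.. -> .   bit 28 = 0  t=2,i=5
  ##.## -> #   bit 27 = 1  t=0,i=8
  ##.#. -> .   bit 26 = 0  t=0,i=0
  ##..# -> .   bit 25 = 0  t=1,i=6
  ##... -> #   bit 24 = 1  t=1,i=10
  #.### -> .   bit 23 = 0  t=0,i=3
  #.##. -> #   bit 22 = 1  t=0,i=9
  #.#.# -> .   bit 21 = 0  t=0,i=1
  #.#.. -> .   bit 20 = 0  t=0,i=12
  #..## -> .   bit 19 = 0  t=1,i=7
  #..#. -> .   bit 18 = 0  t=0,i=14
  #...# -> #   bit 17 = 1  t=0,i=17
  #.... -> .   bit 16 = 0  t=1,i=11
  .#### -> #   bit 15 = 1  t=0,i=4
  .###. -> #   bit 14 = 1  t=0,i=20
  .##.# -> .   bit 13 = 0  t=0,i=10
  .##.. -> #   bit 12 = 1  t=1,i=5
  .#.## -> #   bit 11 = 1  t=0,i=2
  .#.#. -> #   bit 10 = 1  t=1,i=16
  .#..# -> .   bit 9 = 0  t=0,i=13
  .#... -> .   bit 8 = 0  t=0,i=16
  ..### -> #   bit 7 = 1  t=0,i=19
  ..##. -> .   bit 6 = 0  t=1,i=8
  ..#.# -> #   bit 5 = 1  t=1,i=2
  ..#.. -> #   bit 4 = 1  t=0,i=15
  ...## -> .   bit 3 = 0  t=0,i=18
  ...#. -> #   bit 2 = 1  t=1,i=1
  ....# -> #   bit 1 = 1  t=1,i=13
  ..... -> #   bit 0 = 1  t=1,i=12
  bits 10001001010000101101110010110111 = 2302860471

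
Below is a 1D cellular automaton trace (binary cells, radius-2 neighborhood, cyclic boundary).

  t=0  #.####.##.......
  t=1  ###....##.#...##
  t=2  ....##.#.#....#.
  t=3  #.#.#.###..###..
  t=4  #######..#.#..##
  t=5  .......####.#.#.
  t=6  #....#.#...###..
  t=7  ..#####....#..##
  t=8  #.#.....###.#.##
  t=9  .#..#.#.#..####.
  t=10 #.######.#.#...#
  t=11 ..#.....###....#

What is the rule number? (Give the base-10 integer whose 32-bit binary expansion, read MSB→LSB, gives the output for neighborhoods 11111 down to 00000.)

115678950

  [31] ##### => .  t=1,i=0
  [30] ####. => .  t=0,i=4
  [29] ###.# => .  t=0,i=5
  [28] ###.. => .  t=1,i=2
  [27] ##.## => .  t=0,i=6
  [26] ##.#. => #  t=1,i=9
  [25] ##..# => #  t=3,i=9
  [24] ##... => .  t=0,i=9
  [23] #.### => #  t=0,i=2
  [22] #.##. => #  t=0,i=7
  [21] #.#.# => #  t=2,i=7
  [20] #.#.. => .  t=1,i=10
  [19] #..## => .  t=3,i=10
  [18] #..#. => #  t=3,i=15
  [17] #...# => .  t=1,i=12
  [16] #.... => #  t=0,i=10
  [15] .#### => .  t=0,i=3
  [14] .###. => .  t=3,i=7
  [13] .##.# => .  t=1,i=8
  [12] .##.. => #  t=0,i=8
  [11] .#.## => #  t=0,i=1
  [10] .#.#. => #  t=2,i=8
  [9] .#..# => #  t=4,i=12
  [8] .#... => .  t=1,i=11
  [7] ..### => #  t=1,i=14
  [6] ..##. => #  t=1,i=7
  [5] ..#.# => #  t=0,i=0
  [4] ..#.. => .  t=2,i=14
  [3] ...## => .  t=1,i=6
  [2] ...#. => #  t=0,i=15
  [1] ....# => #  t=0,i=14
  [0] ..... => .  t=0,i=11
  bits 00000110111001010001111011100110 = 115678950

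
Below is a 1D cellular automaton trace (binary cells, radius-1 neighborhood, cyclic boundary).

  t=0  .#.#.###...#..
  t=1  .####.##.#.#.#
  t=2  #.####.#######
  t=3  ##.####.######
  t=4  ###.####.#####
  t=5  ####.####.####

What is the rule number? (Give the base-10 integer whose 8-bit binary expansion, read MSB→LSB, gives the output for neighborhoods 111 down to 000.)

229

  [7] ### => #  t=0,i=6
  [6] ##. => #  t=0,i=7
  [5] #.# => #  t=0,i=2
  [4] #.. => .  t=0,i=8
  [3] .## => .  t=0,i=5
  [2] .#. => #  t=0,i=1
  [1] ..# => .  t=0,i=0
  [0] ... => #  t=0,i=9
  bits 11100101 = 229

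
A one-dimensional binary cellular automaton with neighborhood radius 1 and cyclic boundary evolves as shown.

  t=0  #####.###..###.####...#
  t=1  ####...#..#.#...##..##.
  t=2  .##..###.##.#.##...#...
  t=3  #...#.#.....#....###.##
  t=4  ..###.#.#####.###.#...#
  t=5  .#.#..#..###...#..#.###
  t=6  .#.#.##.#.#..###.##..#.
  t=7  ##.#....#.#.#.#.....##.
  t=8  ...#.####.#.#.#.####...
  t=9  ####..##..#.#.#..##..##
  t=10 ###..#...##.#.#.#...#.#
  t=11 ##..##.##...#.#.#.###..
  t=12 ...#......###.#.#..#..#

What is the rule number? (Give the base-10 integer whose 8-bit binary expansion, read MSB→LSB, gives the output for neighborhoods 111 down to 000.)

  ### -> #   bit 7 = 1  t=0,i=0
  ##. -> .   bit 6 = 0  t=0,i=4
  #.# -> .   bit 5 = 0  t=0,i=5
  #.. -> .   bit 4 = 0  t=0,i=9
  .## -> .   bit 3 = 0  t=0,i=6
  .#. -> #   bit 2 = 1  t=1,i=7
  ..# -> #   bit 1 = 1  t=0,i=10
  ... -> #   bit 0 = 1  t=0,i=20
  bits 10000111 = 135

135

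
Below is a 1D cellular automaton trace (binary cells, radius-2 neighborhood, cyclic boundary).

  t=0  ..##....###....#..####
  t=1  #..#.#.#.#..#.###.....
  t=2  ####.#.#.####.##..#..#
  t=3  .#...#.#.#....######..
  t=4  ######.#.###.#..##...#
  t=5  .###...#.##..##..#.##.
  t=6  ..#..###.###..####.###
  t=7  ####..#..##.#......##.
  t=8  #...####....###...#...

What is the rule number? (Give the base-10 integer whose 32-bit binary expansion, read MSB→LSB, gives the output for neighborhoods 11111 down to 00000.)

  [31] ##### => #  t=2,i=1
  [30] ####. => .  t=0,i=20
  [29] ###.# => .  t=2,i=3
  [28] ###.. => .  t=0,i=10
  [27] ##.## => .  t=2,i=13
  [26] ##.#. => .  t=2,i=4
  [25] ##..# => #  t=0,i=0
  [24] ##... => .  t=0,i=4
  [23] #.### => #  t=1,i=14
  [22] #.##. => #  t=2,i=14
  [21] #.#.# => #  t=1,i=5
  [20] #.#.. => #  t=1,i=9
  [19] #..## => .  t=0,i=1
  [18] #..#. => #  t=1,i=2
  [17] #...# => #  t=3,i=3
  [16] #.... => #  t=0,i=5
  [15] .#### => .  t=0,i=19
  [14] .###. => #  t=0,i=9
  [13] .##.# => .  t=7,i=10
  [12] .##.. => #  t=0,i=3
  [11] .#.## => .  t=1,i=13
  [10] .#.#. => .  t=1,i=4
  [9] .#..# => #  t=0,i=16
  [8] .#... => #  t=3,i=2
  [7] ..### => .  t=0,i=8
  [6] ..##. => .  t=0,i=2
  [5] ..#.# => #  t=1,i=3
  [4] ..#.. => #  t=0,i=15
  [3] ...## => #  t=0,i=7
  [2] ...#. => #  t=0,i=14
  [1] ....# => .  t=0,i=6
  [0] ..... => .  t=1,i=19
  bits 10000010111101110101001100111100 = 2197246780

2197246780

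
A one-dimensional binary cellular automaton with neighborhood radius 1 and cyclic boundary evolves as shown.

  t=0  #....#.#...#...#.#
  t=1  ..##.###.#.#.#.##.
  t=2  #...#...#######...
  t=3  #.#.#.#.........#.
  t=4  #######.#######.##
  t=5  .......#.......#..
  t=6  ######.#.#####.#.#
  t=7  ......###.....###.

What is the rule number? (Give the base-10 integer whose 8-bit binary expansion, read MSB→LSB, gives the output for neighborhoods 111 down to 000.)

  ### -> .   bit 7 = 0  t=1,i=6
  ##. -> .   bit 6 = 0  t=0,i=0
  #.# -> #   bit 5 = 1  t=0,i=6
  #.. -> .   bit 4 = 0  t=0,i=1
  .## -> .   bit 3 = 0  t=0,i=17
  .#. -> #   bit 2 = 1  t=0,i=5
  ..# -> .   bit 1 = 0  t=0,i=4
  ... -> #   bit 0 = 1  t=0,i=2
  bits 00100101 = 37

37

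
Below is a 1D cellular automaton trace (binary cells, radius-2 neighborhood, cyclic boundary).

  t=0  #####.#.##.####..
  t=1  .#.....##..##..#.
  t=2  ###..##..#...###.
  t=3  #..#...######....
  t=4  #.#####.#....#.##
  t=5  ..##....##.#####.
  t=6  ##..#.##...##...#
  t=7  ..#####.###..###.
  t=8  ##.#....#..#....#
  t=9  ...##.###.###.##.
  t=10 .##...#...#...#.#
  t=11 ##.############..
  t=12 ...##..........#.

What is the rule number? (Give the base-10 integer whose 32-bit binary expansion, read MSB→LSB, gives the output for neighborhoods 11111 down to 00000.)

  ##### -> .   bit 31 = 0  t=0,i=2
  ####. -> .   bit 30 = 0  t=0,i=3
  ###.# -> .   bit 29 = 0  t=0,i=4
  ###.. -> .   bit 28 = 0  t=0,i=14
  ##.## -> .   bit 27 = 0  t=0,i=10
  ##.#. -> .   bit 26 = 0  t=0,i=5
  ##..# -> #   bit 25 = 1  t=0,i=15
  ##... -> #   bit 24 = 1  t=3,i=13
  #.### -> #   bit 23 = 1  t=0,i=11
  #.##. -> #   bit 22 = 1  t=0,i=8
  #.#.# -> .   bit 21 = 0  t=0,i=6
  #.#.. -> #   bit 20 = 1  t=4,i=8
  #..## -> .   bit 19 = 0  t=0,i=16
  #..#. -> #   bit 18 = 1  t=1,i=0
  #...# -> #   bit 17 = 1  t=2,i=11
  #.... -> .   bit 16 = 0  t=1,i=3
  .#### -> #   bit 15 = 1  t=0,i=1
  .###. -> .   bit 14 = 0  t=2,i=1
  .##.# -> .   bit 13 = 0  t=0,i=9
  .##.. -> .   bit 12 = 0  t=1,i=8
  .#.## -> #   bit 11 = 1  t=0,i=7
  .#.#. -> .   bit 10 = 0  t=10,i=15
  .#..# -> .   bit 9 = 0  t=1,i=16
  .#... -> #   bit 8 = 1  t=1,i=2
  ..### -> .   bit 7 = 0  t=0,i=0
  ..##. -> .   bit 6 = 0  t=1,i=7
  ..#.# -> #   bit 5 = 1  t=4,i=13
  ..#.. -> #   bit 4 = 1  t=1,i=1
  ...## -> #   bit 3 = 1  t=1,i=6
  ...#. -> #   bit 2 = 1  t=3,i=16
  ....# -> #   bit 1 = 1  t=1,i=5
  ..... -> .   bit 0 = 0  t=1,i=4
  bits 00000011110101101000100100111110 = 64391486

64391486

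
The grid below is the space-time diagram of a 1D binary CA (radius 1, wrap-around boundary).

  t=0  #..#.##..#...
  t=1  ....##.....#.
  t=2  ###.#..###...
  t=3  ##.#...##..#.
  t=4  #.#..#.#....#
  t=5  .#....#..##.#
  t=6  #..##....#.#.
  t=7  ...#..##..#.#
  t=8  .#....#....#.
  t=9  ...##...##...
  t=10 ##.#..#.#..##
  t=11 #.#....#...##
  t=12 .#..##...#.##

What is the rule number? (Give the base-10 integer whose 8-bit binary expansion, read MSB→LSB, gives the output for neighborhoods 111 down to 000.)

  nb ###: next=#  (t=2,i=1, bit7=1)
  nb ##.: next=.  (t=0,i=6, bit6=0)
  nb #.#: next=#  (t=0,i=4, bit5=1)
  nb #..: next=.  (t=0,i=1, bit4=0)
  nb .##: next=#  (t=0,i=5, bit3=1)
  nb .#.: next=.  (t=0,i=0, bit2=0)
  nb ..#: next=.  (t=0,i=2, bit1=0)
  nb ...: next=#  (t=0,i=11, bit0=1)
  bits 10101001 = 169

169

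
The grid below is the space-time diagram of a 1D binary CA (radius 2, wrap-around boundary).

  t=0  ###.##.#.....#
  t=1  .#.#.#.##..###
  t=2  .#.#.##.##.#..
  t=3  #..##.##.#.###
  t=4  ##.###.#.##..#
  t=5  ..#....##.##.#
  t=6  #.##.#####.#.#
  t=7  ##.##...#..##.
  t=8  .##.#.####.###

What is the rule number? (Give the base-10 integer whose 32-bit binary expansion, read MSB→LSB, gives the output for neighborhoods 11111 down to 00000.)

  #####|.  b31=0 t=6,i=7
  ####.|#  b30=1 t=0,i=1
  ###.#|.  b29=0 t=0,i=2
  ###..|#  b28=1 t=3,i=0
  ##.##|#  b27=1 t=0,i=3
  ##.#.|.  b26=0 t=0,i=6
  ##..#|#  b25=1 t=1,i=9
  ##...|.  b24=0 t=7,i=5
  #.###|.  b23=0 t=3,i=11
  #.##.|.  b22=0 t=0,i=4
  #.#.#|#  b21=1 t=1,i=1
  #.#..|#  b20=1 t=0,i=7
  #..##|.  b19=0 t=1,i=10
  #..#.|.  b18=0 t=5,i=1
  #...#|#  b17=1 t=2,i=13
  #....|.  b16=0 t=0,i=9
  .####|.  b15=0 t=0,i=0
  .###.|.  b14=0 t=1,i=12
  .##.#|#  b13=1 t=0,i=5
  .##..|#  b12=1 t=1,i=8
  .#.##|#  b11=1 t=1,i=6
  .#.#.|.  b10=0 t=1,i=2
  .#..#|#  b9=1 t=5,i=0
  .#...|#  b8=1 t=0,i=8
  ..###|#  b7=1 t=0,i=13
  ..##.|#  b6=1 t=3,i=3
  ..#.#|.  b5=0 t=2,i=1
  ..#..|#  b4=1 t=5,i=2
  ...##|#  b3=1 t=0,i=12
  ...#.|#  b2=1 t=2,i=0
  ....#|#  b1=1 t=0,i=11
  .....|.  b0=0 t=0,i=10
  bits 01011010001100100011101111011110 = 1513241566

1513241566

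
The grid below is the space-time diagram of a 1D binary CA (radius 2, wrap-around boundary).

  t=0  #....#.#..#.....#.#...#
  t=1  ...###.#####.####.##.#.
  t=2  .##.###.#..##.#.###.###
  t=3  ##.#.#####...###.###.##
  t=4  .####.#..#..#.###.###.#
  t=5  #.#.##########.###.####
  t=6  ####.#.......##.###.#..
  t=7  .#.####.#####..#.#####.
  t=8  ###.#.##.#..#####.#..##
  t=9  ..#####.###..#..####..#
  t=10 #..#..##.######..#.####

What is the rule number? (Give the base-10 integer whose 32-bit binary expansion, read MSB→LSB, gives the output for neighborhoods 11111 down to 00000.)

1047841599

  #####|.  b31=0 t=1,i=9
  ####.|.  b30=0 t=1,i=10
  ###.#|#  b29=1 t=1,i=5
  ###..|#  b28=1 t=3,i=9
  ##.##|#  b27=1 t=1,i=6
  ##.#.|#  b26=1 t=1,i=20
  ##..#|#  b25=1 t=7,i=13
  ##...|.  b24=0 t=0,i=1
  #.###|.  b23=0 t=1,i=7
  #.##.|#  b22=1 t=1,i=18
  #.#.#|#  b21=1 t=2,i=14
  #.#..|#  b20=1 t=0,i=7
  #..##|.  b19=0 t=2,i=10
  #..#.|#  b18=1 t=0,i=9
  #...#|.  b17=0 t=0,i=20
  #....|.  b16=0 t=0,i=2
  .####|#  b15=1 t=1,i=8
  .###.|#  b14=1 t=1,i=4
  .##.#|.  b13=0 t=1,i=19
  .##..|.  b12=0 t=0,i=0
  .#.##|#  b11=1 t=2,i=15
  .#.#.|.  b10=0 t=0,i=6
  .#..#|#  b9=1 t=0,i=8
  .#...|#  b8=1 t=0,i=11
  ..###|.  b7=0 t=1,i=3
  ..##.|.  b6=0 t=0,i=22
  ..#.#|#  b5=1 t=0,i=5
  ..#..|#  b4=1 t=0,i=10
  ...##|#  b3=1 t=0,i=21
  ...#.|#  b2=1 t=0,i=4
  ....#|#  b1=1 t=0,i=3
  .....|#  b0=1 t=0,i=13
  bits 00111110011101001100101100111111 = 1047841599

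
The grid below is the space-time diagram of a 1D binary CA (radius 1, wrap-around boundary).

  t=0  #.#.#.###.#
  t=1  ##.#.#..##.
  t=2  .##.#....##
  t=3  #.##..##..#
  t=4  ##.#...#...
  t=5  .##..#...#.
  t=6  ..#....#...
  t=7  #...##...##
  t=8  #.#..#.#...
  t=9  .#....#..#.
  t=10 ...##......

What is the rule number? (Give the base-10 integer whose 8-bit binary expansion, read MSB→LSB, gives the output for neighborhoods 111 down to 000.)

  ### -> .   bit 7 = 0  t=0,i=7
  ##. -> #   bit 6 = 1  t=0,i=0
  #.# -> #   bit 5 = 1  t=0,i=1
  #.. -> .   bit 4 = 0  t=1,i=6
  .## -> .   bit 3 = 0  t=0,i=6
  .#. -> .   bit 2 = 0  t=0,i=2
  ..# -> .   bit 1 = 0  t=1,i=7
  ... -> #   bit 0 = 1  t=2,i=6
  bits 01100001 = 97

97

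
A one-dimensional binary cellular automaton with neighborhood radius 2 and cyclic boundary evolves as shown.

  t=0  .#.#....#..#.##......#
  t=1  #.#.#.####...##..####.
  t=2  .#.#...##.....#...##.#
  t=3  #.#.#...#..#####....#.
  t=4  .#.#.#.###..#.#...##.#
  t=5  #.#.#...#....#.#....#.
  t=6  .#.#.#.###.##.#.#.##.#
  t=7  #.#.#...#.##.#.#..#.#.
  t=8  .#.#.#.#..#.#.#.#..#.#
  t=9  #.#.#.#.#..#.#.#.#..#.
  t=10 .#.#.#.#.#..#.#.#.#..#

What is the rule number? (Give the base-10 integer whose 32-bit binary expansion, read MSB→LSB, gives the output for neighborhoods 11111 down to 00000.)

  #####|.  b31=0 t=3,i=13
  ####.|#  b30=1 t=1,i=8
  ###.#|.  b29=0 t=1,i=20
  ###..|.  b28=0 t=1,i=9
  ##.##|#  b27=1 t=6,i=10
  ##.#.|#  b26=1 t=1,i=21
  ##..#|.  b25=0 t=1,i=15
  ##...|.  b24=0 t=0,i=15
  #.###|.  b23=0 t=1,i=6
  #.##.|#  b22=1 t=0,i=13
  #.#.#|.  b21=0 t=0,i=1
  #.#..|.  b20=0 t=0,i=3
  #..##|.  b19=0 t=1,i=16
  #..#.|.  b18=0 t=0,i=10
  #...#|.  b17=0 t=1,i=11
  #....|.  b16=0 t=0,i=5
  .####|#  b15=1 t=1,i=7
  .###.|#  b14=1 t=4,i=8
  .##.#|.  b13=0 t=2,i=19
  .##..|#  b12=1 t=0,i=14
  .#.##|.  b11=0 t=0,i=12
  .#.#.|#  b10=1 t=0,i=0
  .#..#|#  b9=1 t=0,i=9
  .#...|#  b8=1 t=0,i=4
  ..###|.  b7=0 t=1,i=17
  ..##.|.  b6=0 t=1,i=13
  ..#.#|.  b5=0 t=0,i=11
  ..#..|#  b4=1 t=0,i=8
  ...##|.  b3=0 t=1,i=12
  ...#.|#  b2=1 t=0,i=7
  ....#|#  b1=1 t=0,i=6
  .....|#  b0=1 t=0,i=17
  bits 01001100010000001101011100010111 = 1279317783

1279317783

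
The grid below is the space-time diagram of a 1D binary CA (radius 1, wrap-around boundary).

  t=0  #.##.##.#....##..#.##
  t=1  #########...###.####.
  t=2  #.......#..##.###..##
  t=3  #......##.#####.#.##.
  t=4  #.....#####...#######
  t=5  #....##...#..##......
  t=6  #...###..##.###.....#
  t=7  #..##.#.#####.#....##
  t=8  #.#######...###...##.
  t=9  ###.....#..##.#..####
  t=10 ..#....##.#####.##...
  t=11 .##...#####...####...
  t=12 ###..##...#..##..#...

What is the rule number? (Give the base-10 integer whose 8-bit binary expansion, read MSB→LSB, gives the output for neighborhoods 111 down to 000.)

110

  ### -> .   bit 7 = 0  t=0,i=20
  ##. -> #   bit 6 = 1  t=0,i=0
  #.# -> #   bit 5 = 1  t=0,i=1
  #.. -> .   bit 4 = 0  t=0,i=9
  .## -> #   bit 3 = 1  t=0,i=2
  .#. -> #   bit 2 = 1  t=0,i=8
  ..# -> #   bit 1 = 1  t=0,i=12
  ... -> .   bit 0 = 0  t=0,i=10
  bits 01101110 = 110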